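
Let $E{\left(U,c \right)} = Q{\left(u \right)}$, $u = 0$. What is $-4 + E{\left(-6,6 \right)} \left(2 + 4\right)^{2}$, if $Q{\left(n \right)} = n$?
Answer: $-4$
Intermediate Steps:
$E{\left(U,c \right)} = 0$
$-4 + E{\left(-6,6 \right)} \left(2 + 4\right)^{2} = -4 + 0 \left(2 + 4\right)^{2} = -4 + 0 \cdot 6^{2} = -4 + 0 \cdot 36 = -4 + 0 = -4$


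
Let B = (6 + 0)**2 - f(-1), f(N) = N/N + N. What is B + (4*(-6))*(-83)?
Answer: 2028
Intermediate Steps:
f(N) = 1 + N
B = 36 (B = (6 + 0)**2 - (1 - 1) = 6**2 - 1*0 = 36 + 0 = 36)
B + (4*(-6))*(-83) = 36 + (4*(-6))*(-83) = 36 - 24*(-83) = 36 + 1992 = 2028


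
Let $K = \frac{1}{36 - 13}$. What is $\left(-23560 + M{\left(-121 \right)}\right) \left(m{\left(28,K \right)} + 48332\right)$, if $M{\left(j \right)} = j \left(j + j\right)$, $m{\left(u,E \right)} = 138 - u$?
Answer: $277185124$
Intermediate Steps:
$K = \frac{1}{23} \approx 0.043478$
$M{\left(j \right)} = 2 j^{2}$ ($M{\left(j \right)} = j 2 j = 2 j^{2}$)
$\left(-23560 + M{\left(-121 \right)}\right) \left(m{\left(28,K \right)} + 48332\right) = \left(-23560 + 2 \left(-121\right)^{2}\right) \left(\left(138 - 28\right) + 48332\right) = \left(-23560 + 2 \cdot 14641\right) \left(\left(138 - 28\right) + 48332\right) = \left(-23560 + 29282\right) \left(110 + 48332\right) = 5722 \cdot 48442 = 277185124$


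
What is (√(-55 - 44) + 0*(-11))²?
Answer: -99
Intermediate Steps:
(√(-55 - 44) + 0*(-11))² = (√(-99) + 0)² = (3*I*√11 + 0)² = (3*I*√11)² = -99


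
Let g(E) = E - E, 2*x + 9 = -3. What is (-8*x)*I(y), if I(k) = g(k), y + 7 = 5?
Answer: 0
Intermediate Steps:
x = -6 (x = -9/2 + (1/2)*(-3) = -9/2 - 3/2 = -6)
y = -2 (y = -7 + 5 = -2)
g(E) = 0
I(k) = 0
(-8*x)*I(y) = -8*(-6)*0 = 48*0 = 0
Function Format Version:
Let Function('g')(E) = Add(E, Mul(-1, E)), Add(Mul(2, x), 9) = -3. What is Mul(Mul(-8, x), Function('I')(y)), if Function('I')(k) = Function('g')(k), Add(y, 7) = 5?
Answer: 0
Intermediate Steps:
x = -6 (x = Add(Rational(-9, 2), Mul(Rational(1, 2), -3)) = Add(Rational(-9, 2), Rational(-3, 2)) = -6)
y = -2 (y = Add(-7, 5) = -2)
Function('g')(E) = 0
Function('I')(k) = 0
Mul(Mul(-8, x), Function('I')(y)) = Mul(Mul(-8, -6), 0) = Mul(48, 0) = 0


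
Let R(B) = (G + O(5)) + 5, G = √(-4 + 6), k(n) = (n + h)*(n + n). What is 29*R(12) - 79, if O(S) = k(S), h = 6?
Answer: 3256 + 29*√2 ≈ 3297.0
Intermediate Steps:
k(n) = 2*n*(6 + n) (k(n) = (n + 6)*(n + n) = (6 + n)*(2*n) = 2*n*(6 + n))
O(S) = 2*S*(6 + S)
G = √2 ≈ 1.4142
R(B) = 115 + √2 (R(B) = (√2 + 2*5*(6 + 5)) + 5 = (√2 + 2*5*11) + 5 = (√2 + 110) + 5 = (110 + √2) + 5 = 115 + √2)
29*R(12) - 79 = 29*(115 + √2) - 79 = (3335 + 29*√2) - 79 = 3256 + 29*√2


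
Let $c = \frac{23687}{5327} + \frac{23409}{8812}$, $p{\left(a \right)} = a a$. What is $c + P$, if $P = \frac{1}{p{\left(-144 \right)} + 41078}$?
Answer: $\frac{10305331716171}{1450821682268} \approx 7.1031$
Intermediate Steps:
$p{\left(a \right)} = a^{2}$
$P = \frac{1}{61814}$ ($P = \frac{1}{\left(-144\right)^{2} + 41078} = \frac{1}{20736 + 41078} = \frac{1}{61814} \approx 1.6178 \cdot 10^{-5}$)
$c = \frac{333429587}{46941524}$ ($c = 23687 \cdot \frac{1}{5327} + 23409 \cdot \frac{1}{8812} = \frac{23687}{5327} + \frac{23409}{8812} = \frac{333429587}{46941524} \approx 7.1031$)
$c + P = \frac{333429587}{46941524} + \frac{1}{61814} = \frac{10305331716171}{1450821682268}$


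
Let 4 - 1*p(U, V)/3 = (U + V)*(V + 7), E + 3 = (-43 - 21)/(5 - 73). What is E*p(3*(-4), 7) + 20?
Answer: -7430/17 ≈ -437.06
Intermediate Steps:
E = -35/17 (E = -3 + (-43 - 21)/(5 - 73) = -3 - 64/(-68) = -3 - 64*(-1/68) = -3 + 16/17 = -35/17 ≈ -2.0588)
p(U, V) = 12 - 3*(7 + V)*(U + V) (p(U, V) = 12 - 3*(U + V)*(V + 7) = 12 - 3*(U + V)*(7 + V) = 12 - 3*(7 + V)*(U + V))
E*p(3*(-4), 7) + 20 = -35*(12 - 63*(-4) - 21*7 - 3*7² - 3*3*(-4)*7)/17 + 20 = -35*(12 - 21*(-12) - 147 - 3*49 - 3*(-12)*7)/17 + 20 = -35*(12 + 252 - 147 - 147 + 252)/17 + 20 = -35/17*222 + 20 = -7770/17 + 20 = -7430/17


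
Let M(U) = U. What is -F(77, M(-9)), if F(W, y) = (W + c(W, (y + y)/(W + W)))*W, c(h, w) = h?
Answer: -11858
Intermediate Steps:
F(W, y) = 2*W² (F(W, y) = (W + W)*W = (2*W)*W = 2*W²)
-F(77, M(-9)) = -2*77² = -2*5929 = -1*11858 = -11858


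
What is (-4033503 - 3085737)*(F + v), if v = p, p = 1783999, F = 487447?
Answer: -16170969221040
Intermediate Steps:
v = 1783999
(-4033503 - 3085737)*(F + v) = (-4033503 - 3085737)*(487447 + 1783999) = -7119240*2271446 = -16170969221040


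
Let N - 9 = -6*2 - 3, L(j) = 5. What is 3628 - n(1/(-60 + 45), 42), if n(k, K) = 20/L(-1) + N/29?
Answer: 105102/29 ≈ 3624.2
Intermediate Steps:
N = -6 (N = 9 + (-6*2 - 3) = 9 + (-12 - 3) = 9 - 15 = -6)
n(k, K) = 110/29 (n(k, K) = 20/5 - 6/29 = 20*(⅕) - 6*1/29 = 4 - 6/29 = 110/29)
3628 - n(1/(-60 + 45), 42) = 3628 - 1*110/29 = 3628 - 110/29 = 105102/29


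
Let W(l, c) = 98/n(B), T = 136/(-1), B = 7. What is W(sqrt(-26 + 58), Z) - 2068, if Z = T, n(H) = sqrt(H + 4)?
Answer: -2068 + 98*sqrt(11)/11 ≈ -2038.5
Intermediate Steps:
n(H) = sqrt(4 + H)
T = -136 (T = 136*(-1) = -136)
Z = -136
W(l, c) = 98*sqrt(11)/11 (W(l, c) = 98/(sqrt(4 + 7)) = 98/(sqrt(11)) = 98*(sqrt(11)/11) = 98*sqrt(11)/11)
W(sqrt(-26 + 58), Z) - 2068 = 98*sqrt(11)/11 - 2068 = -2068 + 98*sqrt(11)/11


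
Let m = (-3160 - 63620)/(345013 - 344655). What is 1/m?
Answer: -179/33390 ≈ -0.0053609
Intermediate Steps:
m = -33390/179 (m = -66780/358 = -66780*1/358 = -33390/179 ≈ -186.54)
1/m = 1/(-33390/179) = -179/33390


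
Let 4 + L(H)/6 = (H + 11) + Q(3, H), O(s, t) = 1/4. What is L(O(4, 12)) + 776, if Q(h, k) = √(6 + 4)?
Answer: 1639/2 + 6*√10 ≈ 838.47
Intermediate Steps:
Q(h, k) = √10
O(s, t) = ¼
L(H) = 42 + 6*H + 6*√10 (L(H) = -24 + 6*((H + 11) + √10) = -24 + 6*((11 + H) + √10) = -24 + 6*(11 + H + √10) = -24 + (66 + 6*H + 6*√10) = 42 + 6*H + 6*√10)
L(O(4, 12)) + 776 = (42 + 6*(¼) + 6*√10) + 776 = (42 + 3/2 + 6*√10) + 776 = (87/2 + 6*√10) + 776 = 1639/2 + 6*√10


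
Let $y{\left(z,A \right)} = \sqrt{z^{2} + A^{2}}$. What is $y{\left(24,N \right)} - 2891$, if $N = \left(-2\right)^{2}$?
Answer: $-2891 + 4 \sqrt{37} \approx -2866.7$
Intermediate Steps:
$N = 4$
$y{\left(z,A \right)} = \sqrt{A^{2} + z^{2}}$
$y{\left(24,N \right)} - 2891 = \sqrt{4^{2} + 24^{2}} - 2891 = \sqrt{16 + 576} - 2891 = \sqrt{592} - 2891 = 4 \sqrt{37} - 2891 = -2891 + 4 \sqrt{37}$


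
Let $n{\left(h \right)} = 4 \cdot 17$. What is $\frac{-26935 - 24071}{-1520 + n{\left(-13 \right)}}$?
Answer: $\frac{8501}{242} \approx 35.128$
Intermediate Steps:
$n{\left(h \right)} = 68$
$\frac{-26935 - 24071}{-1520 + n{\left(-13 \right)}} = \frac{-26935 - 24071}{-1520 + 68} = - \frac{51006}{-1452} = \left(-51006\right) \left(- \frac{1}{1452}\right) = \frac{8501}{242}$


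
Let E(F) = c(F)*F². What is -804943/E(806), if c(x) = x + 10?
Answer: -804943/530102976 ≈ -0.0015185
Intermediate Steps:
c(x) = 10 + x
E(F) = F²*(10 + F) (E(F) = (10 + F)*F² = F²*(10 + F))
-804943/E(806) = -804943*1/(649636*(10 + 806)) = -804943/(649636*816) = -804943/530102976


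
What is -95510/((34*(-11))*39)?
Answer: 47755/7293 ≈ 6.5481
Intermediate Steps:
-95510/((34*(-11))*39) = -95510/((-374*39)) = -95510/(-14586) = -95510*(-1/14586) = 47755/7293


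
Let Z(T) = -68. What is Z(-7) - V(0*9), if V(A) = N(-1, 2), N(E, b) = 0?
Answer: -68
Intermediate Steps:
V(A) = 0
Z(-7) - V(0*9) = -68 - 1*0 = -68 + 0 = -68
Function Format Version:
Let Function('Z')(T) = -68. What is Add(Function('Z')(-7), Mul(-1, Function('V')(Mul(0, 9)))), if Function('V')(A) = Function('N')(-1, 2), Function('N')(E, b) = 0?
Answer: -68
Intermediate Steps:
Function('V')(A) = 0
Add(Function('Z')(-7), Mul(-1, Function('V')(Mul(0, 9)))) = Add(-68, Mul(-1, 0)) = Add(-68, 0) = -68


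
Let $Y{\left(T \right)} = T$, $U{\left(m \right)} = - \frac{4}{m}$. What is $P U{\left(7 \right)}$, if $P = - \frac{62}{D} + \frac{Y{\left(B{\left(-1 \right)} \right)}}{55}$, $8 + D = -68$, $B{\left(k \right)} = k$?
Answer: $- \frac{3334}{7315} \approx -0.45578$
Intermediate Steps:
$D = -76$ ($D = -8 - 68 = -76$)
$P = \frac{1667}{2090}$ ($P = - \frac{62}{-76} - \frac{1}{55} = \left(-62\right) \left(- \frac{1}{76}\right) - \frac{1}{55} = \frac{31}{38} - \frac{1}{55} = \frac{1667}{2090} \approx 0.79761$)
$P U{\left(7 \right)} = \frac{1667 \left(- \frac{4}{7}\right)}{2090} = \frac{1667 \left(\left(-4\right) \frac{1}{7}\right)}{2090} = \frac{1667}{2090} \left(- \frac{4}{7}\right) = - \frac{3334}{7315}$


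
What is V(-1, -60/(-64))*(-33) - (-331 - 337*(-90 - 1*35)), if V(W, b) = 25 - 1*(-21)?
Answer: -43312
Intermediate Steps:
V(W, b) = 46 (V(W, b) = 25 + 21 = 46)
V(-1, -60/(-64))*(-33) - (-331 - 337*(-90 - 1*35)) = 46*(-33) - (-331 - 337*(-90 - 1*35)) = -1518 - (-331 - 337*(-90 - 35)) = -1518 - (-331 - 337*(-125)) = -1518 - (-331 + 42125) = -1518 - 1*41794 = -1518 - 41794 = -43312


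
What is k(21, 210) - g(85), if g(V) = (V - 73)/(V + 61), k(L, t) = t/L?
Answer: 724/73 ≈ 9.9178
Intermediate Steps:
g(V) = (-73 + V)/(61 + V)
k(21, 210) - g(85) = 210/21 - (-73 + 85)/(61 + 85) = 210*(1/21) - 12/146 = 10 - 12/146 = 10 - 1*6/73 = 10 - 6/73 = 724/73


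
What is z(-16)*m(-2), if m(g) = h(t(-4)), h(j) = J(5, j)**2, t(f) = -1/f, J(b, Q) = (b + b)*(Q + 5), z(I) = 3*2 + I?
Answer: -55125/2 ≈ -27563.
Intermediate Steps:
z(I) = 6 + I
J(b, Q) = 2*b*(5 + Q) (J(b, Q) = (2*b)*(5 + Q) = 2*b*(5 + Q))
h(j) = (50 + 10*j)**2 (h(j) = (2*5*(5 + j))**2 = (50 + 10*j)**2)
m(g) = 11025/4 (m(g) = 100*(5 - 1/(-4))**2 = 100*(5 - 1*(-1/4))**2 = 100*(5 + 1/4)**2 = 100*(21/4)**2 = 100*(441/16) = 11025/4)
z(-16)*m(-2) = (6 - 16)*(11025/4) = -10*11025/4 = -55125/2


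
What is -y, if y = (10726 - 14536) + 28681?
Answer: -24871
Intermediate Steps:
y = 24871 (y = -3810 + 28681 = 24871)
-y = -1*24871 = -24871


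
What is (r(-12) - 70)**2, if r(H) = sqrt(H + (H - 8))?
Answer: 4868 - 560*I*sqrt(2) ≈ 4868.0 - 791.96*I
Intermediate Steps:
r(H) = sqrt(-8 + 2*H) (r(H) = sqrt(H + (-8 + H)) = sqrt(-8 + 2*H))
(r(-12) - 70)**2 = (sqrt(-8 + 2*(-12)) - 70)**2 = (sqrt(-8 - 24) - 70)**2 = (sqrt(-32) - 70)**2 = (4*I*sqrt(2) - 70)**2 = (-70 + 4*I*sqrt(2))**2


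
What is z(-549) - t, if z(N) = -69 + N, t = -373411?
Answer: 372793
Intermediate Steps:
z(-549) - t = (-69 - 549) - 1*(-373411) = -618 + 373411 = 372793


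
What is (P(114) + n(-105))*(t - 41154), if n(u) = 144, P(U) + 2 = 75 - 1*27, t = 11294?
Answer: -5673400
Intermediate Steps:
P(U) = 46 (P(U) = -2 + (75 - 1*27) = -2 + (75 - 27) = -2 + 48 = 46)
(P(114) + n(-105))*(t - 41154) = (46 + 144)*(11294 - 41154) = 190*(-29860) = -5673400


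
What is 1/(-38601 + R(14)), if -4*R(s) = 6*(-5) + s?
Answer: -1/38597 ≈ -2.5909e-5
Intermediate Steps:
R(s) = 15/2 - s/4 (R(s) = -(6*(-5) + s)/4 = -(-30 + s)/4 = 15/2 - s/4)
1/(-38601 + R(14)) = 1/(-38601 + (15/2 - ¼*14)) = 1/(-38601 + (15/2 - 7/2)) = 1/(-38601 + 4) = 1/(-38597) = -1/38597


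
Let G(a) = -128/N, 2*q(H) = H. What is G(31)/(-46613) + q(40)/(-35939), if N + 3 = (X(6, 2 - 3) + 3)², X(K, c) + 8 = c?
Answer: -26164388/55282412031 ≈ -0.00047329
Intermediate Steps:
X(K, c) = -8 + c
N = 33 (N = -3 + ((-8 + (2 - 3)) + 3)² = -3 + ((-8 - 1) + 3)² = -3 + (-9 + 3)² = -3 + (-6)² = -3 + 36 = 33)
q(H) = H/2
G(a) = -128/33
G(31)/(-46613) + q(40)/(-35939) = -128/33/(-46613) + ((½)*40)/(-35939) = -128/33*(-1/46613) + 20*(-1/35939) = 128/1538229 - 20/35939 = -26164388/55282412031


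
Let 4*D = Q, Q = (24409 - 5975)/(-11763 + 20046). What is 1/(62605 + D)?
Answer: 16566/1037123647 ≈ 1.5973e-5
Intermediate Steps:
Q = 18434/8283 ≈ 2.2255
D = 9217/16566 (D = (1/4)*(18434/8283) = 9217/16566 ≈ 0.55638)
1/(62605 + D) = 1/(62605 + 9217/16566) = 1/(1037123647/16566) = 16566/1037123647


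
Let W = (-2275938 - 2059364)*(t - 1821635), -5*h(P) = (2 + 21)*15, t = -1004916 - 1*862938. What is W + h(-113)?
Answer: 15995049040609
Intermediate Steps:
t = -1867854 (t = -1004916 - 862938 = -1867854)
h(P) = -69 (h(P) = -(2 + 21)*15/5 = -23*15/5 = -1/5*345 = -69)
W = 15995049040678 (W = (-2275938 - 2059364)*(-1867854 - 1821635) = -4335302*(-3689489) = 15995049040678)
W + h(-113) = 15995049040678 - 69 = 15995049040609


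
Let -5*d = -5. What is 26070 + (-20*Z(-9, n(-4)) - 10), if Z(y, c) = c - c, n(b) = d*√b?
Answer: 26060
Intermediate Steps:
d = 1 (d = -⅕*(-5) = 1)
n(b) = √b (n(b) = 1*√b = √b)
Z(y, c) = 0
26070 + (-20*Z(-9, n(-4)) - 10) = 26070 + (-20*0 - 10) = 26070 + (0 - 10) = 26070 - 10 = 26060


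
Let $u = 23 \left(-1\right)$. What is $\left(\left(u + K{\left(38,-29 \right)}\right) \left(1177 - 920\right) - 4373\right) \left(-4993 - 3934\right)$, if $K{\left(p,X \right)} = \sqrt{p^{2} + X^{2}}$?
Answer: $91805268 - 2294239 \sqrt{2285} \approx -1.7863 \cdot 10^{7}$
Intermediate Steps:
$u = -23$
$K{\left(p,X \right)} = \sqrt{X^{2} + p^{2}}$
$\left(\left(u + K{\left(38,-29 \right)}\right) \left(1177 - 920\right) - 4373\right) \left(-4993 - 3934\right) = \left(\left(-23 + \sqrt{\left(-29\right)^{2} + 38^{2}}\right) \left(1177 - 920\right) - 4373\right) \left(-4993 - 3934\right) = \left(\left(-23 + \sqrt{841 + 1444}\right) 257 - 4373\right) \left(-8927\right) = \left(\left(-23 + \sqrt{2285}\right) 257 - 4373\right) \left(-8927\right) = \left(\left(-5911 + 257 \sqrt{2285}\right) - 4373\right) \left(-8927\right) = \left(-10284 + 257 \sqrt{2285}\right) \left(-8927\right) = 91805268 - 2294239 \sqrt{2285}$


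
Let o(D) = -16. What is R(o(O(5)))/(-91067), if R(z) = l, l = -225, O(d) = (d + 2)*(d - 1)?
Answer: 225/91067 ≈ 0.0024707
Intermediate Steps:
O(d) = (-1 + d)*(2 + d) (O(d) = (2 + d)*(-1 + d) = (-1 + d)*(2 + d))
R(z) = -225
R(o(O(5)))/(-91067) = -225/(-91067) = -225*(-1/91067) = 225/91067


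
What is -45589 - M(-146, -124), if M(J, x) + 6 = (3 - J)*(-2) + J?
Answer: -45139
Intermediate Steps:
M(J, x) = -12 + 3*J (M(J, x) = -6 + ((3 - J)*(-2) + J) = -6 + ((-6 + 2*J) + J) = -6 + (-6 + 3*J) = -12 + 3*J)
-45589 - M(-146, -124) = -45589 - (-12 + 3*(-146)) = -45589 - (-12 - 438) = -45589 - 1*(-450) = -45589 + 450 = -45139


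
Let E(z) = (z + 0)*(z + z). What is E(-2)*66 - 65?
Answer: 463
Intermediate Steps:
E(z) = 2*z**2 (E(z) = z*(2*z) = 2*z**2)
E(-2)*66 - 65 = (2*(-2)**2)*66 - 65 = (2*4)*66 - 65 = 8*66 - 65 = 528 - 65 = 463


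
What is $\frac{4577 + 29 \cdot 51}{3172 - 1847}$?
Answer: $\frac{6056}{1325} \approx 4.5706$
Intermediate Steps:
$\frac{4577 + 29 \cdot 51}{3172 - 1847} = \frac{4577 + 1479}{1325} = 6056 \cdot \frac{1}{1325} = \frac{6056}{1325}$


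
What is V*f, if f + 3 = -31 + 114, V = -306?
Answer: -24480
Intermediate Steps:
f = 80 (f = -3 + (-31 + 114) = -3 + 83 = 80)
V*f = -306*80 = -24480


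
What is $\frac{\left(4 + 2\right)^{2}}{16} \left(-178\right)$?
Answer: $- \frac{801}{2} \approx -400.5$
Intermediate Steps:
$\frac{\left(4 + 2\right)^{2}}{16} \left(-178\right) = \frac{6^{2}}{16} \left(-178\right) = \frac{1}{16} \cdot 36 \left(-178\right) = \frac{9}{4} \left(-178\right) = - \frac{801}{2}$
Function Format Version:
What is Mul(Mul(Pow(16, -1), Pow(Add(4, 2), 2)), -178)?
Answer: Rational(-801, 2) ≈ -400.50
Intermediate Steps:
Mul(Mul(Pow(16, -1), Pow(Add(4, 2), 2)), -178) = Mul(Mul(Rational(1, 16), Pow(6, 2)), -178) = Mul(Mul(Rational(1, 16), 36), -178) = Mul(Rational(9, 4), -178) = Rational(-801, 2)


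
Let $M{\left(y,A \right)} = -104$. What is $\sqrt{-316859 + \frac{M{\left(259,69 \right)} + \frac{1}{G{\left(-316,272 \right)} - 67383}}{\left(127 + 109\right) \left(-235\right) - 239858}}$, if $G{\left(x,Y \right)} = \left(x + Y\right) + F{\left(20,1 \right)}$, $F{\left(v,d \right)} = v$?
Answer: $\frac{i \sqrt{125561322635077428619403730}}{19906500426} \approx 562.9 i$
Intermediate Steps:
$G{\left(x,Y \right)} = 20 + Y + x$ ($G{\left(x,Y \right)} = \left(x + Y\right) + 20 = \left(Y + x\right) + 20 = 20 + Y + x$)
$\sqrt{-316859 + \frac{M{\left(259,69 \right)} + \frac{1}{G{\left(-316,272 \right)} - 67383}}{\left(127 + 109\right) \left(-235\right) - 239858}} = \sqrt{-316859 + \frac{-104 + \frac{1}{\left(20 + 272 - 316\right) - 67383}}{\left(127 + 109\right) \left(-235\right) - 239858}} = \sqrt{-316859 + \frac{-104 + \frac{1}{-24 - 67383}}{236 \left(-235\right) - 239858}} = \sqrt{-316859 + \frac{-104 + \frac{1}{-67407}}{-55460 - 239858}} = \sqrt{-316859 + \frac{-104 - \frac{1}{67407}}{-295318}} = \sqrt{-316859 - - \frac{7010329}{19906500426}} = \sqrt{-316859 + \frac{7010329}{19906500426}} = \sqrt{- \frac{6307553811471605}{19906500426}} = \frac{i \sqrt{125561322635077428619403730}}{19906500426}$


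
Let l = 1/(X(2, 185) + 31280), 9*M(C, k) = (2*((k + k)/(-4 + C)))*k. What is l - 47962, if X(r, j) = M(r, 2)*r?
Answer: -13501494839/281504 ≈ -47962.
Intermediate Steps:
M(C, k) = 4*k²/(9*(-4 + C)) (M(C, k) = ((2*((k + k)/(-4 + C)))*k)/9 = ((2*((2*k)/(-4 + C)))*k)/9 = ((2*(2*k/(-4 + C)))*k)/9 = ((4*k/(-4 + C))*k)/9 = (4*k²/(-4 + C))/9 = 4*k²/(9*(-4 + C)))
X(r, j) = 16*r/(9*(-4 + r)) (X(r, j) = ((4/9)*2²/(-4 + r))*r = ((4/9)*4/(-4 + r))*r = (16/(9*(-4 + r)))*r = 16*r/(9*(-4 + r)))
l = 9/281504 (l = 1/((16/9)*2/(-4 + 2) + 31280) = 1/((16/9)*2/(-2) + 31280) = 1/((16/9)*2*(-½) + 31280) = 1/(-16/9 + 31280) = 1/(281504/9) = 9/281504 ≈ 3.1971e-5)
l - 47962 = 9/281504 - 47962 = -13501494839/281504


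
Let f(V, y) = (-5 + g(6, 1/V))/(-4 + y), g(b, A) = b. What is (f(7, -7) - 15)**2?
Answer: 27556/121 ≈ 227.74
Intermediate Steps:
f(V, y) = 1/(-4 + y) (f(V, y) = (-5 + 6)/(-4 + y) = 1/(-4 + y))
(f(7, -7) - 15)**2 = (1/(-4 - 7) - 15)**2 = (1/(-11) - 15)**2 = (-1/11 - 15)**2 = (-166/11)**2 = 27556/121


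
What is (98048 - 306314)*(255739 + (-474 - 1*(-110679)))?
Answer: -76213693104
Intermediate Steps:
(98048 - 306314)*(255739 + (-474 - 1*(-110679))) = -208266*(255739 + (-474 + 110679)) = -208266*(255739 + 110205) = -208266*365944 = -76213693104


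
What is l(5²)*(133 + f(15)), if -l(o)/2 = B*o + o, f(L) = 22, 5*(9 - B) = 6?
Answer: -68200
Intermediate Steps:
B = 39/5 (B = 9 - ⅕*6 = 9 - 6/5 = 39/5 ≈ 7.8000)
l(o) = -88*o/5 (l(o) = -2*(39*o/5 + o) = -88*o/5)
l(5²)*(133 + f(15)) = (-88/5*5²)*(133 + 22) = -88/5*25*155 = -440*155 = -68200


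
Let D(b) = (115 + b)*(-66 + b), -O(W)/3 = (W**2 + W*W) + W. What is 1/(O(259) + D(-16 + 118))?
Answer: -1/395451 ≈ -2.5288e-6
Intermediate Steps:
O(W) = -6*W**2 - 3*W (O(W) = -3*((W**2 + W*W) + W) = -3*((W**2 + W**2) + W) = -3*(2*W**2 + W) = -3*(W + 2*W**2) = -6*W**2 - 3*W)
D(b) = (-66 + b)*(115 + b)
1/(O(259) + D(-16 + 118)) = 1/(-3*259*(1 + 2*259) + (-7590 + (-16 + 118)**2 + 49*(-16 + 118))) = 1/(-3*259*(1 + 518) + (-7590 + 102**2 + 49*102)) = 1/(-3*259*519 + (-7590 + 10404 + 4998)) = 1/(-403263 + 7812) = 1/(-395451) = -1/395451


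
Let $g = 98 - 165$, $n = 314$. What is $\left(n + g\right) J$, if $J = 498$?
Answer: $123006$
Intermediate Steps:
$g = -67$
$\left(n + g\right) J = \left(314 - 67\right) 498 = 247 \cdot 498 = 123006$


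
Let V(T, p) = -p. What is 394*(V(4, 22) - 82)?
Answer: -40976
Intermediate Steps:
394*(V(4, 22) - 82) = 394*(-1*22 - 82) = 394*(-22 - 82) = 394*(-104) = -40976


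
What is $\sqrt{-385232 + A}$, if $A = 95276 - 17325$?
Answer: $i \sqrt{307281} \approx 554.33 i$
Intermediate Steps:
$A = 77951$
$\sqrt{-385232 + A} = \sqrt{-385232 + 77951} = \sqrt{-307281} = i \sqrt{307281}$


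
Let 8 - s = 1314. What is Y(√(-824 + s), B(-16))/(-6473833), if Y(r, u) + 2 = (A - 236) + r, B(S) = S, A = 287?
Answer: -49/6473833 - I*√2130/6473833 ≈ -7.5689e-6 - 7.129e-6*I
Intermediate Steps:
s = -1306 (s = 8 - 1*1314 = 8 - 1314 = -1306)
Y(r, u) = 49 + r (Y(r, u) = -2 + ((287 - 236) + r) = -2 + (51 + r) = 49 + r)
Y(√(-824 + s), B(-16))/(-6473833) = (49 + √(-824 - 1306))/(-6473833) = (49 + √(-2130))*(-1/6473833) = (49 + I*√2130)*(-1/6473833) = -49/6473833 - I*√2130/6473833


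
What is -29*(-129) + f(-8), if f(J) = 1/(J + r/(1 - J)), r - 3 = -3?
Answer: 29927/8 ≈ 3740.9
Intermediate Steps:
r = 0 (r = 3 - 3 = 0)
f(J) = 1/J (f(J) = 1/(J + 0/(1 - J)) = 1/(J + 0) = 1/J)
-29*(-129) + f(-8) = -29*(-129) + 1/(-8) = 3741 - 1/8 = 29927/8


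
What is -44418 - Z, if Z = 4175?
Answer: -48593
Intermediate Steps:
-44418 - Z = -44418 - 1*4175 = -44418 - 4175 = -48593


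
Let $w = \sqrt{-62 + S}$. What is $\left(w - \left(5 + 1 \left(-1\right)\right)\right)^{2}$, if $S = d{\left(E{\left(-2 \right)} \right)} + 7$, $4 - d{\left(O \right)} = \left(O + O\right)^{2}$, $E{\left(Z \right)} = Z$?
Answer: $\left(4 - i \sqrt{67}\right)^{2} \approx -51.0 - 65.483 i$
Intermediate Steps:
$d{\left(O \right)} = 4 - 4 O^{2}$ ($d{\left(O \right)} = 4 - \left(O + O\right)^{2} = 4 - \left(2 O\right)^{2} = 4 - 4 O^{2}$)
$S = -5$ ($S = \left(4 - 4 \left(-2\right)^{2}\right) + 7 = \left(4 - 16\right) + 7 = -12 + 7 = -5$)
$w = i \sqrt{67}$ ($w = \sqrt{-62 - 5} = \sqrt{-67} = i \sqrt{67} \approx 8.1853 i$)
$\left(w - \left(5 + 1 \left(-1\right)\right)\right)^{2} = \left(i \sqrt{67} - \left(5 + 1 \left(-1\right)\right)\right)^{2} = \left(i \sqrt{67} - \left(5 - 1\right)\right)^{2} = \left(i \sqrt{67} - 4\right)^{2} = \left(-4 + i \sqrt{67}\right)^{2}$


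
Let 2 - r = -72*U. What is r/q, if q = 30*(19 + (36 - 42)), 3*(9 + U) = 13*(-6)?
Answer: -1259/195 ≈ -6.4564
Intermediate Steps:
U = -35 (U = -9 + (13*(-6))/3 = -9 + (⅓)*(-78) = -9 - 26 = -35)
q = 390 (q = 30*(19 - 6) = 30*13 = 390)
r = -2518 (r = 2 - (-72)*(-35) = 2 - 1*2520 = 2 - 2520 = -2518)
r/q = -2518/390 = -2518*1/390 = -1259/195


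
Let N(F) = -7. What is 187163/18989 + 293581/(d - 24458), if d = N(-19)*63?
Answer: -914638072/472807111 ≈ -1.9345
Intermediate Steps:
d = -441 (d = -7*63 = -441)
187163/18989 + 293581/(d - 24458) = 187163/18989 + 293581/(-441 - 24458) = 187163*(1/18989) + 293581/(-24899) = 187163/18989 + 293581*(-1/24899) = 187163/18989 - 293581/24899 = -914638072/472807111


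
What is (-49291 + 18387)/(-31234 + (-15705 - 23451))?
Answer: 15452/35195 ≈ 0.43904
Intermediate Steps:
(-49291 + 18387)/(-31234 + (-15705 - 23451)) = -30904/(-31234 - 39156) = -30904/(-70390) = -30904*(-1/70390) = 15452/35195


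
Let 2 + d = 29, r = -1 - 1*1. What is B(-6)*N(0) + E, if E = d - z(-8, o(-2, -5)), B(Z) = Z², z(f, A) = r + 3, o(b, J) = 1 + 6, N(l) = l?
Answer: 26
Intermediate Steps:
r = -2 (r = -1 - 1 = -2)
o(b, J) = 7
z(f, A) = 1 (z(f, A) = -2 + 3 = 1)
d = 27 (d = -2 + 29 = 27)
E = 26 (E = 27 - 1*1 = 27 - 1 = 26)
B(-6)*N(0) + E = (-6)²*0 + 26 = 36*0 + 26 = 0 + 26 = 26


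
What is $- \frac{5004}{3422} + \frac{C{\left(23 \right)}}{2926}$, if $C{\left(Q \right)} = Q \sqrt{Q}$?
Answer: $- \frac{2502}{1711} + \frac{23 \sqrt{23}}{2926} \approx -1.4246$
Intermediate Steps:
$C{\left(Q \right)} = Q^{\frac{3}{2}}$
$- \frac{5004}{3422} + \frac{C{\left(23 \right)}}{2926} = - \frac{5004}{3422} + \frac{23^{\frac{3}{2}}}{2926} = \left(-5004\right) \frac{1}{3422} + 23 \sqrt{23} \cdot \frac{1}{2926} = - \frac{2502}{1711} + \frac{23 \sqrt{23}}{2926}$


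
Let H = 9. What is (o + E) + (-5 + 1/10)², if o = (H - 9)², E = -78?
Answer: -5399/100 ≈ -53.990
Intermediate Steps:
o = 0 (o = (9 - 9)² = 0² = 0)
(o + E) + (-5 + 1/10)² = (0 - 78) + (-5 + 1/10)² = -78 + (-5 + ⅒)² = -78 + (-49/10)² = -78 + 2401/100 = -5399/100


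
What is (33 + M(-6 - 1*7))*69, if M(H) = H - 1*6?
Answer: 966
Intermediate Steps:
M(H) = -6 + H (M(H) = H - 6 = -6 + H)
(33 + M(-6 - 1*7))*69 = (33 + (-6 + (-6 - 1*7)))*69 = (33 + (-6 + (-6 - 7)))*69 = (33 + (-6 - 13))*69 = (33 - 19)*69 = 14*69 = 966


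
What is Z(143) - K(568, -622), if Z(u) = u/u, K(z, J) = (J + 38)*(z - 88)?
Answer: 280321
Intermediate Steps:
K(z, J) = (-88 + z)*(38 + J) (K(z, J) = (38 + J)*(-88 + z) = (-88 + z)*(38 + J))
Z(u) = 1
Z(143) - K(568, -622) = 1 - (-3344 - 88*(-622) + 38*568 - 622*568) = 1 - (-3344 + 54736 + 21584 - 353296) = 1 - 1*(-280320) = 1 + 280320 = 280321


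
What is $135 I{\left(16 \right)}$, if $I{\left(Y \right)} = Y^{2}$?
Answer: $34560$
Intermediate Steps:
$135 I{\left(16 \right)} = 135 \cdot 16^{2} = 135 \cdot 256 = 34560$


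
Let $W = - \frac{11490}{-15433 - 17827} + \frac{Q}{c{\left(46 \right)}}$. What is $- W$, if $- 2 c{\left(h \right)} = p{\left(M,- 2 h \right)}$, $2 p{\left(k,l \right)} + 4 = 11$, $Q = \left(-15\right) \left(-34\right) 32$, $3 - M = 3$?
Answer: $\frac{217113237}{23282} \approx 9325.4$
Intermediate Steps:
$M = 0$ ($M = 3 - 3 = 0$)
$Q = 16320$ ($Q = 510 \cdot 32 = 16320$)
$p{\left(k,l \right)} = \frac{7}{2}$ ($p{\left(k,l \right)} = -2 + \frac{1}{2} \cdot 11 = -2 + \frac{11}{2} = \frac{7}{2}$)
$c{\left(h \right)} = - \frac{7}{4}$ ($c{\left(h \right)} = \left(- \frac{1}{2}\right) \frac{7}{2} = - \frac{7}{4}$)
$W = - \frac{217113237}{23282}$ ($W = - \frac{11490}{-15433 - 17827} + \frac{16320}{- \frac{7}{4}} = - \frac{11490}{-15433 - 17827} + 16320 \left(- \frac{4}{7}\right) = - \frac{11490}{-33260} - \frac{65280}{7} = \left(-11490\right) \left(- \frac{1}{33260}\right) - \frac{65280}{7} = \frac{1149}{3326} - \frac{65280}{7} = - \frac{217113237}{23282} \approx -9325.4$)
$- W = \left(-1\right) \left(- \frac{217113237}{23282}\right) = \frac{217113237}{23282}$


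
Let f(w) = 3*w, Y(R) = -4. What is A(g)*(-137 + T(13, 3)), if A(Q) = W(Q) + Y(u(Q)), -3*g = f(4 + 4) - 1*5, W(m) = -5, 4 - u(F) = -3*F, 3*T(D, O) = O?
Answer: 1224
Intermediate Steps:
T(D, O) = O/3
u(F) = 4 + 3*F (u(F) = 4 - (-3)*F = 4 + 3*F)
g = -19/3 (g = -(3*(4 + 4) - 1*5)/3 = -(3*8 - 5)/3 = -(24 - 5)/3 = -⅓*19 = -19/3 ≈ -6.3333)
A(Q) = -9 (A(Q) = -5 - 4 = -9)
A(g)*(-137 + T(13, 3)) = -9*(-137 + (⅓)*3) = -9*(-137 + 1) = -9*(-136) = 1224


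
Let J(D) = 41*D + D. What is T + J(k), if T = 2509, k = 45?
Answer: 4399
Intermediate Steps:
J(D) = 42*D
T + J(k) = 2509 + 42*45 = 2509 + 1890 = 4399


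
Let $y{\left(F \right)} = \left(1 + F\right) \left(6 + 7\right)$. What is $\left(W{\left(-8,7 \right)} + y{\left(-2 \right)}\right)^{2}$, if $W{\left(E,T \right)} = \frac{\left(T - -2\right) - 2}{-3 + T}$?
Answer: $\frac{2025}{16} \approx 126.56$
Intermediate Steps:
$y{\left(F \right)} = 13 + 13 F$ ($y{\left(F \right)} = \left(1 + F\right) 13 = 13 + 13 F$)
$W{\left(E,T \right)} = \frac{T}{-3 + T}$ ($W{\left(E,T \right)} = \frac{\left(T + 2\right) - 2}{-3 + T} = \frac{\left(2 + T\right) - 2}{-3 + T} = \frac{T}{-3 + T}$)
$\left(W{\left(-8,7 \right)} + y{\left(-2 \right)}\right)^{2} = \left(\frac{7}{-3 + 7} + \left(13 + 13 \left(-2\right)\right)\right)^{2} = \left(\frac{7}{4} + \left(13 - 26\right)\right)^{2} = \left(7 \cdot \frac{1}{4} - 13\right)^{2} = \left(\frac{7}{4} - 13\right)^{2} = \left(- \frac{45}{4}\right)^{2} = \frac{2025}{16}$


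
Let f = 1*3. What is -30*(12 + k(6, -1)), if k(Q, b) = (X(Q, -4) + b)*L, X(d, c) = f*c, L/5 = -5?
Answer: -10110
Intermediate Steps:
L = -25 (L = 5*(-5) = -25)
f = 3
X(d, c) = 3*c
k(Q, b) = 300 - 25*b (k(Q, b) = (3*(-4) + b)*(-25) = (-12 + b)*(-25) = 300 - 25*b)
-30*(12 + k(6, -1)) = -30*(12 + (300 - 25*(-1))) = -30*(12 + (300 + 25)) = -30*(12 + 325) = -30*337 = -10110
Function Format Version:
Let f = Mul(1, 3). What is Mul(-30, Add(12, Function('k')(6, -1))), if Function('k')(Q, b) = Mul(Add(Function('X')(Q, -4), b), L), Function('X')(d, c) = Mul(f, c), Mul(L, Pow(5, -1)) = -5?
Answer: -10110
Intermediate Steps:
L = -25 (L = Mul(5, -5) = -25)
f = 3
Function('X')(d, c) = Mul(3, c)
Function('k')(Q, b) = Add(300, Mul(-25, b)) (Function('k')(Q, b) = Mul(Add(Mul(3, -4), b), -25) = Mul(Add(-12, b), -25) = Add(300, Mul(-25, b)))
Mul(-30, Add(12, Function('k')(6, -1))) = Mul(-30, Add(12, Add(300, Mul(-25, -1)))) = Mul(-30, Add(12, Add(300, 25))) = Mul(-30, Add(12, 325)) = Mul(-30, 337) = -10110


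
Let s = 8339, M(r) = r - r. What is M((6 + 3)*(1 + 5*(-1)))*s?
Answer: 0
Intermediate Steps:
M(r) = 0
M((6 + 3)*(1 + 5*(-1)))*s = 0*8339 = 0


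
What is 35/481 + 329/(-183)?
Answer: -151844/88023 ≈ -1.7250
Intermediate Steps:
35/481 + 329/(-183) = 35*(1/481) + 329*(-1/183) = 35/481 - 329/183 = -151844/88023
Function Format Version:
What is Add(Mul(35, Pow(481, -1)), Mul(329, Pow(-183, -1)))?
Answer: Rational(-151844, 88023) ≈ -1.7250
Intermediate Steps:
Add(Mul(35, Pow(481, -1)), Mul(329, Pow(-183, -1))) = Add(Mul(35, Rational(1, 481)), Mul(329, Rational(-1, 183))) = Add(Rational(35, 481), Rational(-329, 183)) = Rational(-151844, 88023)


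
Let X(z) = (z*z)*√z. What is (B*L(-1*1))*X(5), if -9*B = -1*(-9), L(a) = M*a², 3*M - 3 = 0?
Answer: -25*√5 ≈ -55.902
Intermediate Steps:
M = 1 (M = 1 + (⅓)*0 = 1 + 0 = 1)
L(a) = a² (L(a) = 1*a² = a²)
X(z) = z^(5/2) (X(z) = z²*√z = z^(5/2))
B = -1 (B = -(-1)*(-9)/9 = -⅑*9 = -1)
(B*L(-1*1))*X(5) = (-(-1*1)²)*5^(5/2) = (-1*(-1)²)*(25*√5) = (-1*1)*(25*√5) = -25*√5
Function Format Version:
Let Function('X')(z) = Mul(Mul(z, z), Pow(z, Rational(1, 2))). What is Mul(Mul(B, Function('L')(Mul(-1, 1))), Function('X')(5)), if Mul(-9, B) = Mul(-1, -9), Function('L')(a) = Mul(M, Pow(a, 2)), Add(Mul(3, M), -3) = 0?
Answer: Mul(-25, Pow(5, Rational(1, 2))) ≈ -55.902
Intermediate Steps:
M = 1 (M = Add(1, Mul(Rational(1, 3), 0)) = Add(1, 0) = 1)
Function('L')(a) = Pow(a, 2) (Function('L')(a) = Mul(1, Pow(a, 2)) = Pow(a, 2))
Function('X')(z) = Pow(z, Rational(5, 2)) (Function('X')(z) = Mul(Pow(z, 2), Pow(z, Rational(1, 2))) = Pow(z, Rational(5, 2)))
B = -1 (B = Mul(Rational(-1, 9), Mul(-1, -9)) = Mul(Rational(-1, 9), 9) = -1)
Mul(Mul(B, Function('L')(Mul(-1, 1))), Function('X')(5)) = Mul(Mul(-1, Pow(Mul(-1, 1), 2)), Pow(5, Rational(5, 2))) = Mul(Mul(-1, Pow(-1, 2)), Mul(25, Pow(5, Rational(1, 2)))) = Mul(Mul(-1, 1), Mul(25, Pow(5, Rational(1, 2)))) = Mul(-1, Mul(25, Pow(5, Rational(1, 2)))) = Mul(-25, Pow(5, Rational(1, 2)))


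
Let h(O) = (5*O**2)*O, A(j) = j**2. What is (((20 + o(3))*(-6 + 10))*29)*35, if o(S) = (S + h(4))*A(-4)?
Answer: 21063280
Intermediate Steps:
h(O) = 5*O**3
o(S) = 5120 + 16*S (o(S) = (S + 5*4**3)*(-4)**2 = (S + 5*64)*16 = (S + 320)*16 = (320 + S)*16 = 5120 + 16*S)
(((20 + o(3))*(-6 + 10))*29)*35 = (((20 + (5120 + 16*3))*(-6 + 10))*29)*35 = (((20 + (5120 + 48))*4)*29)*35 = (((20 + 5168)*4)*29)*35 = ((5188*4)*29)*35 = (20752*29)*35 = 601808*35 = 21063280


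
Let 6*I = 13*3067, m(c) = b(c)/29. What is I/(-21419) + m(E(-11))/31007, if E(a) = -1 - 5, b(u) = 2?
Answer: -35851865785/115560174342 ≈ -0.31024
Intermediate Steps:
E(a) = -6
m(c) = 2/29
I = 39871/6 (I = (13*3067)/6 = (1/6)*39871 = 39871/6 ≈ 6645.2)
I/(-21419) + m(E(-11))/31007 = (39871/6)/(-21419) + (2/29)/31007 = (39871/6)*(-1/21419) + (2/29)*(1/31007) = -39871/128514 + 2/899203 = -35851865785/115560174342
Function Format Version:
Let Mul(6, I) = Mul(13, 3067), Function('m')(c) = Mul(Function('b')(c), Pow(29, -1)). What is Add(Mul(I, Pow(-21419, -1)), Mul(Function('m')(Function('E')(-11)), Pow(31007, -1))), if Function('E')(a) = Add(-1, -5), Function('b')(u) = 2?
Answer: Rational(-35851865785, 115560174342) ≈ -0.31024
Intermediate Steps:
Function('E')(a) = -6
Function('m')(c) = Rational(2, 29) (Function('m')(c) = Mul(2, Pow(29, -1)) = Mul(2, Rational(1, 29)) = Rational(2, 29))
I = Rational(39871, 6) (I = Mul(Rational(1, 6), Mul(13, 3067)) = Mul(Rational(1, 6), 39871) = Rational(39871, 6) ≈ 6645.2)
Add(Mul(I, Pow(-21419, -1)), Mul(Function('m')(Function('E')(-11)), Pow(31007, -1))) = Add(Mul(Rational(39871, 6), Pow(-21419, -1)), Mul(Rational(2, 29), Pow(31007, -1))) = Add(Mul(Rational(39871, 6), Rational(-1, 21419)), Mul(Rational(2, 29), Rational(1, 31007))) = Add(Rational(-39871, 128514), Rational(2, 899203)) = Rational(-35851865785, 115560174342)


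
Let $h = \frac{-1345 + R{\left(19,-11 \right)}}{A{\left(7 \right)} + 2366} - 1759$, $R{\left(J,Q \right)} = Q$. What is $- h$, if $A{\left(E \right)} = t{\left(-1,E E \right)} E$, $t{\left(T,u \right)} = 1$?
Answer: $\frac{12317}{7} \approx 1759.6$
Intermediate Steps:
$A{\left(E \right)} = E$ ($A{\left(E \right)} = 1 E = E$)
$h = - \frac{12317}{7}$ ($h = \frac{-1345 - 11}{7 + 2366} - 1759 = - \frac{1356}{2373} - 1759 = \left(-1356\right) \frac{1}{2373} - 1759 = - \frac{4}{7} - 1759 = - \frac{12317}{7} \approx -1759.6$)
$- h = \left(-1\right) \left(- \frac{12317}{7}\right) = \frac{12317}{7}$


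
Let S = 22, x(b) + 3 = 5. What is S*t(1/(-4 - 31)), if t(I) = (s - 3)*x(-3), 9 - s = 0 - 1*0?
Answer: 264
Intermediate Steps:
x(b) = 2 (x(b) = -3 + 5 = 2)
s = 9 (s = 9 - (0 - 1*0) = 9 - (0 + 0) = 9 - 1*0 = 9 + 0 = 9)
t(I) = 12 (t(I) = (9 - 3)*2 = 6*2 = 12)
S*t(1/(-4 - 31)) = 22*12 = 264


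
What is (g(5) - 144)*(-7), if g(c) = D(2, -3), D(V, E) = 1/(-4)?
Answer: 4039/4 ≈ 1009.8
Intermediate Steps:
D(V, E) = -1/4
g(c) = -1/4
(g(5) - 144)*(-7) = (-1/4 - 144)*(-7) = -577/4*(-7) = 4039/4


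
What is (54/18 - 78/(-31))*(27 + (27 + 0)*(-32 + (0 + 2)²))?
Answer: -124659/31 ≈ -4021.3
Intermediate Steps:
(54/18 - 78/(-31))*(27 + (27 + 0)*(-32 + (0 + 2)²)) = (54*(1/18) - 78*(-1/31))*(27 + 27*(-32 + 2²)) = (3 + 78/31)*(27 + 27*(-32 + 4)) = 171*(27 + 27*(-28))/31 = 171*(27 - 756)/31 = (171/31)*(-729) = -124659/31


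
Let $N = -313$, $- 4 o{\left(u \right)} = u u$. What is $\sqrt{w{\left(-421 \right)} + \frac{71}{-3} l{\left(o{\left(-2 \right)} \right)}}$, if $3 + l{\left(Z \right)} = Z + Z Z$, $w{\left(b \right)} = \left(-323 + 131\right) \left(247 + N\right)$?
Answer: $\sqrt{12743} \approx 112.88$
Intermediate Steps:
$o{\left(u \right)} = - \frac{u^{2}}{4}$ ($o{\left(u \right)} = - \frac{u u}{4} = - \frac{u^{2}}{4}$)
$w{\left(b \right)} = 12672$ ($w{\left(b \right)} = \left(-323 + 131\right) \left(247 - 313\right) = \left(-192\right) \left(-66\right) = 12672$)
$l{\left(Z \right)} = -3 + Z + Z^{2}$ ($l{\left(Z \right)} = -3 + \left(Z + Z Z\right) = -3 + \left(Z + Z^{2}\right) = -3 + Z + Z^{2}$)
$\sqrt{w{\left(-421 \right)} + \frac{71}{-3} l{\left(o{\left(-2 \right)} \right)}} = \sqrt{12672 + \frac{71}{-3} \left(-3 - \frac{\left(-2\right)^{2}}{4} + \left(- \frac{\left(-2\right)^{2}}{4}\right)^{2}\right)} = \sqrt{12672 + 71 \left(- \frac{1}{3}\right) \left(-3 - 1 + \left(\left(- \frac{1}{4}\right) 4\right)^{2}\right)} = \sqrt{12672 - \frac{71 \left(-3 - 1 + \left(-1\right)^{2}\right)}{3}} = \sqrt{12672 - \frac{71 \left(-3 - 1 + 1\right)}{3}} = \sqrt{12672 - -71} = \sqrt{12672 + 71} = \sqrt{12743}$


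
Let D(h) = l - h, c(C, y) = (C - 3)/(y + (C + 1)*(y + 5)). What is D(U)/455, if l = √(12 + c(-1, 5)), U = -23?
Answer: 23/455 + 2*√70/2275 ≈ 0.057905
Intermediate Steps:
c(C, y) = (-3 + C)/(y + (1 + C)*(5 + y))
l = 2*√70/5 (l = √(12 + (-3 - 1)/(5 + 2*5 + 5*(-1) - 1*5)) = √(12 - 4/(5 + 10 - 5 - 5)) = √(12 - 4/5) = √(12 + (⅕)*(-4)) = √(12 - ⅘) = √(56/5) = 2*√70/5 ≈ 3.3466)
D(h) = -h + 2*√70/5 (D(h) = 2*√70/5 - h = -h + 2*√70/5)
D(U)/455 = (-1*(-23) + 2*√70/5)/455 = (23 + 2*√70/5)*(1/455) = 23/455 + 2*√70/2275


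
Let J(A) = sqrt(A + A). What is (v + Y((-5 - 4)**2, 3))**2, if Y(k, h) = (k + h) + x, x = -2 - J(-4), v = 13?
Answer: 9017 - 380*I*sqrt(2) ≈ 9017.0 - 537.4*I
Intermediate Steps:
J(A) = sqrt(2)*sqrt(A) (J(A) = sqrt(2*A) = sqrt(2)*sqrt(A))
x = -2 - 2*I*sqrt(2) (x = -2 - sqrt(2)*sqrt(-4) = -2 - sqrt(2)*2*I = -2 - 2*I*sqrt(2) ≈ -2.0 - 2.8284*I)
Y(k, h) = -2 + h + k - 2*I*sqrt(2) (Y(k, h) = (k + h) + (-2 - 2*I*sqrt(2)) = (h + k) + (-2 - 2*I*sqrt(2)) = -2 + h + k - 2*I*sqrt(2))
(v + Y((-5 - 4)**2, 3))**2 = (13 + (-2 + 3 + (-5 - 4)**2 - 2*I*sqrt(2)))**2 = (13 + (-2 + 3 + (-9)**2 - 2*I*sqrt(2)))**2 = (13 + (-2 + 3 + 81 - 2*I*sqrt(2)))**2 = (13 + (82 - 2*I*sqrt(2)))**2 = (95 - 2*I*sqrt(2))**2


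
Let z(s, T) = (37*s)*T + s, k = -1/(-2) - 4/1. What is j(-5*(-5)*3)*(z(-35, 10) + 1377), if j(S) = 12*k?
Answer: 487536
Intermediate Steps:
k = -7/2 (k = -1*(-1/2) - 4*1 = 1/2 - 4 = -7/2 ≈ -3.5000)
j(S) = -42 (j(S) = 12*(-7/2) = -42)
z(s, T) = s + 37*T*s (z(s, T) = 37*T*s + s = s + 37*T*s)
j(-5*(-5)*3)*(z(-35, 10) + 1377) = -42*(-35*(1 + 37*10) + 1377) = -42*(-35*(1 + 370) + 1377) = -42*(-35*371 + 1377) = -42*(-12985 + 1377) = -42*(-11608) = 487536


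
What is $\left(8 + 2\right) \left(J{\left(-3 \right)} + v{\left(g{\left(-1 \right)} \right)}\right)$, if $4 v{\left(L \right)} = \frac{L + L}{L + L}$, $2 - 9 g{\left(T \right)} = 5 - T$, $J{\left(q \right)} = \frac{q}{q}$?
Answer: $\frac{25}{2} \approx 12.5$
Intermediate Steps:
$J{\left(q \right)} = 1$
$g{\left(T \right)} = - \frac{1}{3} + \frac{T}{9}$ ($g{\left(T \right)} = \frac{2}{9} - \frac{5 - T}{9} = \frac{2}{9} + \left(- \frac{5}{9} + \frac{T}{9}\right) = - \frac{1}{3} + \frac{T}{9}$)
$v{\left(L \right)} = \frac{1}{4}$ ($v{\left(L \right)} = \frac{\left(L + L\right) \frac{1}{L + L}}{4} = \frac{2 L \frac{1}{2 L}}{4} = \frac{1}{4} \cdot 1 = \frac{1}{4}$)
$\left(8 + 2\right) \left(J{\left(-3 \right)} + v{\left(g{\left(-1 \right)} \right)}\right) = \left(8 + 2\right) \left(1 + \frac{1}{4}\right) = 10 \cdot \frac{5}{4} = \frac{25}{2}$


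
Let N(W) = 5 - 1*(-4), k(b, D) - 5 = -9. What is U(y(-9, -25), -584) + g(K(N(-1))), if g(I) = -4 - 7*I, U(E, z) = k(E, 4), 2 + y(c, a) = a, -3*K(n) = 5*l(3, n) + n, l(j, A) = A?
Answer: 118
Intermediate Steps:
k(b, D) = -4 (k(b, D) = 5 - 9 = -4)
N(W) = 9 (N(W) = 5 + 4 = 9)
K(n) = -2*n (K(n) = -(5*n + n)/3 = -2*n)
y(c, a) = -2 + a
U(E, z) = -4
U(y(-9, -25), -584) + g(K(N(-1))) = -4 + (-4 - (-14)*9) = -4 + (-4 - 7*(-18)) = -4 + (-4 + 126) = -4 + 122 = 118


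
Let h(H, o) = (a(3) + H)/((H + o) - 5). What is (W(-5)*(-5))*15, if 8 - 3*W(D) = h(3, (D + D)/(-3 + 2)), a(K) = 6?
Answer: -1375/8 ≈ -171.88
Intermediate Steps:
h(H, o) = (6 + H)/(-5 + H + o) (h(H, o) = (6 + H)/((H + o) - 5) = (6 + H)/(-5 + H + o))
W(D) = 8/3 - 3/(-2 - 2*D) (W(D) = 8/3 - (6 + 3)/(3*(-5 + 3 + (D + D)/(-3 + 2))) = 8/3 - 9/(3*(-5 + 3 + (2*D)/(-1))) = 8/3 - 9/(3*(-5 + 3 + (2*D)*(-1))) = 8/3 - 9/(3*(-5 + 3 - 2*D)) = 8/3 - 9/(3*(-2 - 2*D)) = 8/3 - 3/(-2 - 2*D))
(W(-5)*(-5))*15 = (((25 + 16*(-5))/(6*(1 - 5)))*(-5))*15 = (((⅙)*(25 - 80)/(-4))*(-5))*15 = (((⅙)*(-¼)*(-55))*(-5))*15 = ((55/24)*(-5))*15 = -275/24*15 = -1375/8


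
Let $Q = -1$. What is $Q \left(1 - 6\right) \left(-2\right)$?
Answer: $-10$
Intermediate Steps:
$Q \left(1 - 6\right) \left(-2\right) = - (1 - 6) \left(-2\right) = \left(-1\right) \left(-5\right) \left(-2\right) = 5 \left(-2\right) = -10$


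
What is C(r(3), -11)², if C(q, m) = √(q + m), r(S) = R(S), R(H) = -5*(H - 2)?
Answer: -16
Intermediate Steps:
R(H) = 10 - 5*H (R(H) = -5*(-2 + H) = 10 - 5*H)
r(S) = 10 - 5*S
C(q, m) = √(m + q)
C(r(3), -11)² = (√(-11 + (10 - 5*3)))² = (√(-11 + (10 - 15)))² = (√(-11 - 5))² = (√(-16))² = (4*I)² = -16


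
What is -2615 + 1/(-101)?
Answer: -264116/101 ≈ -2615.0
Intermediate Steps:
-2615 + 1/(-101) = -2615 - 1/101 = -264116/101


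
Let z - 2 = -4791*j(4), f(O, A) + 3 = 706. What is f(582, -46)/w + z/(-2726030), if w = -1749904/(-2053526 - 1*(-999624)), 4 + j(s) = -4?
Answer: 100981487996443/238514540056 ≈ 423.38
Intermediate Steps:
f(O, A) = 703 (f(O, A) = -3 + 706 = 703)
j(s) = -8 (j(s) = -4 - 4 = -8)
w = 874952/526951 (w = -1749904/(-2053526 + 999624) = -1749904/(-1053902) = -1749904*(-1/1053902) = 874952/526951 ≈ 1.6604)
z = 38330 (z = 2 - 4791*(-8) = 2 + 38328 = 38330)
f(582, -46)/w + z/(-2726030) = 703/(874952/526951) + 38330/(-2726030) = 703*(526951/874952) + 38330*(-1/2726030) = 370446553/874952 - 3833/272603 = 100981487996443/238514540056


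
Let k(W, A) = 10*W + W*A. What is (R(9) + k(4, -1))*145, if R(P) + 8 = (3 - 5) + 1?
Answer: 3915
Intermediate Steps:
R(P) = -9 (R(P) = -8 + ((3 - 5) + 1) = -8 + (-2 + 1) = -8 - 1 = -9)
k(W, A) = 10*W + A*W
(R(9) + k(4, -1))*145 = (-9 + 4*(10 - 1))*145 = (-9 + 4*9)*145 = (-9 + 36)*145 = 27*145 = 3915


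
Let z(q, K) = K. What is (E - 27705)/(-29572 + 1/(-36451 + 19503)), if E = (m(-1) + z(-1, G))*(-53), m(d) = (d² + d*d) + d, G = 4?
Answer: 474035560/501186257 ≈ 0.94583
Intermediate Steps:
m(d) = d + 2*d² (m(d) = (d² + d²) + d = 2*d² + d = d + 2*d²)
E = -265 (E = (-(1 + 2*(-1)) + 4)*(-53) = (-(1 - 2) + 4)*(-53) = (-1*(-1) + 4)*(-53) = (1 + 4)*(-53) = 5*(-53) = -265)
(E - 27705)/(-29572 + 1/(-36451 + 19503)) = (-265 - 27705)/(-29572 + 1/(-36451 + 19503)) = -27970/(-29572 + 1/(-16948)) = -27970/(-29572 - 1/16948) = -27970/(-501186257/16948) = -27970*(-16948/501186257) = 474035560/501186257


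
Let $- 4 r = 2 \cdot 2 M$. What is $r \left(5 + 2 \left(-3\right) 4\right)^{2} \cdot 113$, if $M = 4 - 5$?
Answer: $40793$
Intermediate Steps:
$M = -1$ ($M = 4 - 5 = -1$)
$r = 1$ ($r = - \frac{2 \cdot 2 \left(-1\right)}{4} = - \frac{4 \left(-1\right)}{4} = \left(- \frac{1}{4}\right) \left(-4\right) = 1$)
$r \left(5 + 2 \left(-3\right) 4\right)^{2} \cdot 113 = 1 \left(5 + 2 \left(-3\right) 4\right)^{2} \cdot 113 = 1 \left(5 - 24\right)^{2} \cdot 113 = 1 \left(-19\right)^{2} \cdot 113 = 1 \cdot 361 \cdot 113 = 361 \cdot 113 = 40793$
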